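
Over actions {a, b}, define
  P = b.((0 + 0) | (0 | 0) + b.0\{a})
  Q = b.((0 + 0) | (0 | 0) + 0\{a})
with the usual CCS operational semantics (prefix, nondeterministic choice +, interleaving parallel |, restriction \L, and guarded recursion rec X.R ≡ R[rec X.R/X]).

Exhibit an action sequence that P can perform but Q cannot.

Reachable graph of P (3 states):
  u0 = b.((0 + 0) | (0 | 0) + b.0\{a}) ⊢ ··b··> u1
  u1 = (0 + 0) | (0 | 0) + b.0\{a} ⊢ ··b··> u2
  u2 = 0\{a} ⊢ ·
Reachable graph of Q (2 states):
  v0 = b.((0 + 0) | (0 | 0) + 0\{a}) ⊢ ··b··> v1
  v1 = (0 + 0) | (0 | 0) + 0\{a} ⊢ ·
Run σ = ⟨bb⟩ on P: start {u0}
  step 1 (b): {u1}
  step 2 (b): {u2}
  — P admits the full trace.
Run σ = ⟨bb⟩ on Q: start {v0}
  step 1 (b): {v1}
  step 2 (b): ∅ (Q stuck)

bb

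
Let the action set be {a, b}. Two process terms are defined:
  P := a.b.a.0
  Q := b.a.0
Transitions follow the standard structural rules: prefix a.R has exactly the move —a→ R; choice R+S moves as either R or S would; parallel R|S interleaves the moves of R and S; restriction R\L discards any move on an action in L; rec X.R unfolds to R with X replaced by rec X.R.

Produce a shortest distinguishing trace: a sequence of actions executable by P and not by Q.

a

Reachable graph of P (4 states):
  u0 = a.b.a.0 :: —a→ u1
  u1 = b.a.0 :: —b→ u2
  u2 = a.0 :: —a→ u3
  u3 = 0 :: stopped
Reachable graph of Q (3 states):
  v0 = b.a.0 :: —b→ v1
  v1 = a.0 :: —a→ v2
  v2 = 0 :: stopped
Run σ = ⟨a⟩ on P: start {u0}
  step 1 (a): {u1}
  ✓ P
Run σ = ⟨a⟩ on Q: start {v0}
  step 1 (a): no successor for Q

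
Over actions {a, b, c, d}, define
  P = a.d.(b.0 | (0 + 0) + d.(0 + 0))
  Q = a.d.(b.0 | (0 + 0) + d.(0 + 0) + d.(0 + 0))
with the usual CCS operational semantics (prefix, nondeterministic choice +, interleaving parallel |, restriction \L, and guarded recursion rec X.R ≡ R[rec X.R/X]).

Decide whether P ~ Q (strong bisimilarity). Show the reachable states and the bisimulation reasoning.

P ~ Q

P's transition system — 5 states:
  m0 = a.d.(b.0 | (0 + 0) + d.(0 + 0)) ⊢ -a-> m1
  m1 = d.(b.0 | (0 + 0) + d.(0 + 0)) ⊢ -d-> m2
  m2 = b.0 | (0 + 0) + d.(0 + 0) ⊢ -b-> m3, -d-> m4
  m3 = 0 | (0 + 0) ⊢ ∅
  m4 = 0 + 0 ⊢ ∅
Q's transition system — 5 states:
  n0 = a.d.(b.0 | (0 + 0) + d.(0 + 0) + d.(0 + 0)) ⊢ -a-> n1
  n1 = d.(b.0 | (0 + 0) + d.(0 + 0) + d.(0 + 0)) ⊢ -d-> n2
  n2 = b.0 | (0 + 0) + d.(0 + 0) + d.(0 + 0) ⊢ -b-> n3, -d-> n4
  n3 = 0 | (0 + 0) ⊢ ∅
  n4 = 0 + 0 ⊢ ∅
Bisimilarity quotient blocks:
  B0 = {m0, n0}
  B1 = {m1, n1}
  B2 = {m2, n2}
  B3 = {m3, m4, n3, n4}
m0 ∈ B0, n0 ∈ B0 → same block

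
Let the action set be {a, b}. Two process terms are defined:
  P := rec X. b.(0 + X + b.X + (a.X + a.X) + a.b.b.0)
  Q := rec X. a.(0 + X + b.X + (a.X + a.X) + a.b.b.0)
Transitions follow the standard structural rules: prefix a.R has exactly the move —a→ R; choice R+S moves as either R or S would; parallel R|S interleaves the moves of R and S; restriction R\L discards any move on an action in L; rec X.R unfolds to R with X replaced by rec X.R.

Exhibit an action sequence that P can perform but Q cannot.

b

P's transition system — 5 states:
  u0 = rec X. b.(0 + X + b.X + (a.X + a.X) + a.b.b.0) has moves =b=> u1
  u1 = 0 + (rec X. b.(0 + X + b.X + (a.X + a.X) + a.b.b.0)) + b.(rec X. b.(0 + X + b.X + (a.X + a.X) + a.b.b.0)) + (a.(rec X. b.(0 + X + b.X + (a.X + a.X) + a.b.b.0)) + a.(rec X. b.(0 + X + b.X + (a.X + a.X) + a.b.b.0))) + a.b.b.0 has moves =a=> u0, =a=> u2, =b=> u0, =b=> u1
  u2 = b.b.0 has moves =b=> u3
  u3 = b.0 has moves =b=> u4
  u4 = 0 has moves ∅
Q's transition system — 5 states:
  v0 = rec X. a.(0 + X + b.X + (a.X + a.X) + a.b.b.0) has moves =a=> v1
  v1 = 0 + (rec X. a.(0 + X + b.X + (a.X + a.X) + a.b.b.0)) + b.(rec X. a.(0 + X + b.X + (a.X + a.X) + a.b.b.0)) + (a.(rec X. a.(0 + X + b.X + (a.X + a.X) + a.b.b.0)) + a.(rec X. a.(0 + X + b.X + (a.X + a.X) + a.b.b.0))) + a.b.b.0 has moves =a=> v0, =a=> v1, =a=> v2, =b=> v0
  v2 = b.b.0 has moves =b=> v3
  v3 = b.0 has moves =b=> v4
  v4 = 0 has moves ∅
Executing b from P (initial set {u0}):
  [1] b ⇒ {u1}
  ✓ P
Executing b from Q (initial set {v0}):
  [1] b ⇒ ∅  — Q cannot continue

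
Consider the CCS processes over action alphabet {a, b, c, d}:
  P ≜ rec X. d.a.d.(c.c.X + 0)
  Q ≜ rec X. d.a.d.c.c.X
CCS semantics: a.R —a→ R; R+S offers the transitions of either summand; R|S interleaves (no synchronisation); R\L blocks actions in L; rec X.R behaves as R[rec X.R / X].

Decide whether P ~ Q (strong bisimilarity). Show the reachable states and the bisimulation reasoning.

P ~ Q

LTS(P): 5 reachable states
  m0 = rec X. d.a.d.(c.c.X + 0) has moves --d--▸ m1
  m1 = a.d.(c.c.(rec X. d.a.d.(c.c.X + 0)) + 0) has moves --a--▸ m2
  m2 = d.(c.c.(rec X. d.a.d.(c.c.X + 0)) + 0) has moves --d--▸ m3
  m3 = c.c.(rec X. d.a.d.(c.c.X + 0)) + 0 has moves --c--▸ m4
  m4 = c.(rec X. d.a.d.(c.c.X + 0)) has moves --c--▸ m0
LTS(Q): 5 reachable states
  n0 = rec X. d.a.d.c.c.X has moves --d--▸ n1
  n1 = a.d.c.c.(rec X. d.a.d.c.c.X) has moves --a--▸ n2
  n2 = d.c.c.(rec X. d.a.d.c.c.X) has moves --d--▸ n3
  n3 = c.c.(rec X. d.a.d.c.c.X) has moves --c--▸ n4
  n4 = c.(rec X. d.a.d.c.c.X) has moves --c--▸ n0
Coarsest stable partition (strong bisimilarity classes):
  B0 = {m0, n0}
  B1 = {m1, n1}
  B2 = {m2, n2}
  B3 = {m3, n3}
  B4 = {m4, n4}
m0 ∈ B0, n0 ∈ B0 → same block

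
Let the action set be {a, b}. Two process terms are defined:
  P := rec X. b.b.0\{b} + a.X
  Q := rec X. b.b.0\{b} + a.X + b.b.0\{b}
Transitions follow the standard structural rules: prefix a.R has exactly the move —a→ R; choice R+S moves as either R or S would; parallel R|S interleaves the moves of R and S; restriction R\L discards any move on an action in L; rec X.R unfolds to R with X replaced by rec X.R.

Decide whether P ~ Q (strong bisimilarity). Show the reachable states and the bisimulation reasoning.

LTS(P): 3 reachable states
  p0 = rec X. b.b.0\{b} + a.X ⊢ -a-> p0, -b-> p1
  p1 = b.0\{b} ⊢ -b-> p2
  p2 = 0\{b} ⊢ ∅
LTS(Q): 3 reachable states
  q0 = rec X. b.b.0\{b} + a.X + b.b.0\{b} ⊢ -a-> q0, -b-> q1
  q1 = b.0\{b} ⊢ -b-> q2
  q2 = 0\{b} ⊢ ∅
Coarsest stable partition (strong bisimilarity classes):
  B0 = {p0, q0}
  B1 = {p1, q1}
  B2 = {p2, q2}
p0 ∈ B0, q0 ∈ B0 → same block

P ~ Q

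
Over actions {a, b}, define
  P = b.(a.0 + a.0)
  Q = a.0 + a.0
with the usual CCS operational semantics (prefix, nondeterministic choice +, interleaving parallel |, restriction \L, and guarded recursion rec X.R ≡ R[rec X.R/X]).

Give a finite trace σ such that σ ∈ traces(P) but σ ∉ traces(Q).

P's transition system — 3 states:
  u0 = b.(a.0 + a.0) ⊢ —b→ u1
  u1 = a.0 + a.0 ⊢ —a→ u2
  u2 = 0 ⊢ stopped
Q's transition system — 2 states:
  v0 = a.0 + a.0 ⊢ —a→ v1
  v1 = 0 ⊢ stopped
Executing b from P (initial set {u0}):
  after b @ step 1: {u1}
  ✓ P
Executing b from Q (initial set {v0}):
  after b @ step 1: ∅ (Q stuck)

b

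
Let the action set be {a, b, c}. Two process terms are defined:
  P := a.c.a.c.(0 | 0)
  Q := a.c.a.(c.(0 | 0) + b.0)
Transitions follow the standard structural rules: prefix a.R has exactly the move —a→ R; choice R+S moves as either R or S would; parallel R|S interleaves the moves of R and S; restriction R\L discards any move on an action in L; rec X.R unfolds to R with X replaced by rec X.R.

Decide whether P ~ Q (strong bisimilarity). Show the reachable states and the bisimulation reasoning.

P's transition system — 5 states:
  m0 = a.c.a.c.(0 | 0) ⊢ —a→ m1
  m1 = c.a.c.(0 | 0) ⊢ —c→ m2
  m2 = a.c.(0 | 0) ⊢ —a→ m3
  m3 = c.(0 | 0) ⊢ —c→ m4
  m4 = 0 | 0 ⊢ deadlocked
Q's transition system — 6 states:
  n0 = a.c.a.(c.(0 | 0) + b.0) ⊢ —a→ n1
  n1 = c.a.(c.(0 | 0) + b.0) ⊢ —c→ n2
  n2 = a.(c.(0 | 0) + b.0) ⊢ —a→ n3
  n3 = c.(0 | 0) + b.0 ⊢ —b→ n4, —c→ n5
  n4 = 0 ⊢ deadlocked
  n5 = 0 | 0 ⊢ deadlocked
Partition-refinement fixed point:
  B0 = {m0}
  B1 = {m1}
  B2 = {m2}
  B3 = {m3}
  B4 = {m4, n4, n5}
  B5 = {n0}
  B6 = {n1}
  B7 = {n2}
  B8 = {n3}
m0 ∈ B0, n0 ∈ B5 → different blocks

NO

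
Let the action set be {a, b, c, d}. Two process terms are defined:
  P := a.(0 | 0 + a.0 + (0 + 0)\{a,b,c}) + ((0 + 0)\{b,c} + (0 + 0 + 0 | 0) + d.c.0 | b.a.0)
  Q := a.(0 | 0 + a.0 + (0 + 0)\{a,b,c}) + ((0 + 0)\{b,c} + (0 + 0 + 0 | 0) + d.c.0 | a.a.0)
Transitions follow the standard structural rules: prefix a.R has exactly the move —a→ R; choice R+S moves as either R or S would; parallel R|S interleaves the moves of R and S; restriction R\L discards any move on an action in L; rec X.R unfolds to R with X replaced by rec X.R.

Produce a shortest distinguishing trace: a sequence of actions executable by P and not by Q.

b

LTS(P): 11 reachable states
  s0 = a.(0 | 0 + a.0 + (0 + 0)\{a,b,c}) + ((0 + 0)\{b,c} + (0 + 0 + 0 | 0) + d.c.0 | b.a.0) :: -a-> s1, -b-> s2, -d-> s3
  s1 = 0 | 0 + a.0 + (0 + 0)\{a,b,c} :: -a-> s4
  s2 = d.c.0 | a.0 :: -a-> s5, -d-> s6
  s3 = c.0 | b.a.0 :: -b-> s6, -c-> s7
  s4 = 0 :: (no moves)
  s5 = d.c.0 | 0 :: -d-> s8
  s6 = c.0 | a.0 :: -a-> s8, -c-> s9
  s7 = 0 | b.a.0 :: -b-> s9
  s8 = c.0 | 0 :: -c-> s10
  s9 = 0 | a.0 :: -a-> s10
  s10 = 0 | 0 :: (no moves)
LTS(Q): 11 reachable states
  t0 = a.(0 | 0 + a.0 + (0 + 0)\{a,b,c}) + ((0 + 0)\{b,c} + (0 + 0 + 0 | 0) + d.c.0 | a.a.0) :: -a-> t1, -a-> t2, -d-> t3
  t1 = 0 | 0 + a.0 + (0 + 0)\{a,b,c} :: -a-> t4
  t2 = d.c.0 | a.0 :: -a-> t5, -d-> t6
  t3 = c.0 | a.a.0 :: -a-> t6, -c-> t7
  t4 = 0 :: (no moves)
  t5 = d.c.0 | 0 :: -d-> t8
  t6 = c.0 | a.0 :: -a-> t8, -c-> t9
  t7 = 0 | a.a.0 :: -a-> t9
  t8 = c.0 | 0 :: -c-> t10
  t9 = 0 | a.0 :: -a-> t10
  t10 = 0 | 0 :: (no moves)
Run σ = ⟨b⟩ on P: start {s0}
  [1] b ⇒ {s2}
  — P admits the full trace.
Run σ = ⟨b⟩ on Q: start {t0}
  [1] b ⇒ no successor for Q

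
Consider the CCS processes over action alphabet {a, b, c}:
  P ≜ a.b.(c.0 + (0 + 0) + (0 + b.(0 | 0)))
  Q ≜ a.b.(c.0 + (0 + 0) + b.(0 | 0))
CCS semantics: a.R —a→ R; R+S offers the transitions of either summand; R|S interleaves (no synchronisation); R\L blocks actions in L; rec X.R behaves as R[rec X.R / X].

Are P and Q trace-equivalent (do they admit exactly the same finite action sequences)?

LTS(P): 5 reachable states
  s0 = a.b.(c.0 + (0 + 0) + (0 + b.(0 | 0))) ⊢ -a-> s1
  s1 = b.(c.0 + (0 + 0) + (0 + b.(0 | 0))) ⊢ -b-> s2
  s2 = c.0 + (0 + 0) + (0 + b.(0 | 0)) ⊢ -b-> s3, -c-> s4
  s3 = 0 | 0 ⊢ ∅
  s4 = 0 ⊢ ∅
LTS(Q): 5 reachable states
  t0 = a.b.(c.0 + (0 + 0) + b.(0 | 0)) ⊢ -a-> t1
  t1 = b.(c.0 + (0 + 0) + b.(0 | 0)) ⊢ -b-> t2
  t2 = c.0 + (0 + 0) + b.(0 | 0) ⊢ -b-> t3, -c-> t4
  t3 = 0 | 0 ⊢ ∅
  t4 = 0 ⊢ ∅
Bisimilarity quotient blocks:
  B0 = {s0, t0}
  B1 = {s1, t1}
  B2 = {s2, t2}
  B3 = {s3, s4, t3, t4}
s0 ∈ B0, t0 ∈ B0 → same block
Bisimilar ⇒ trace-equivalent.

trace-equivalent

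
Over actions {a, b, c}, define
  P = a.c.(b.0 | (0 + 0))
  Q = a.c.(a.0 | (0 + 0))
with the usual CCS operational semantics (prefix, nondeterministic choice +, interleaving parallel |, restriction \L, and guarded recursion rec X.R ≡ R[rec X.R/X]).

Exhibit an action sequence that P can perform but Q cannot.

LTS(P): 4 reachable states
  p0 = a.c.(b.0 | (0 + 0)) → -a-> p1
  p1 = c.(b.0 | (0 + 0)) → -c-> p2
  p2 = b.0 | (0 + 0) → -b-> p3
  p3 = 0 | (0 + 0) → deadlocked
LTS(Q): 4 reachable states
  q0 = a.c.(a.0 | (0 + 0)) → -a-> q1
  q1 = c.(a.0 | (0 + 0)) → -c-> q2
  q2 = a.0 | (0 + 0) → -a-> q3
  q3 = 0 | (0 + 0) → deadlocked
Executing acb from P (initial set {p0}):
  step 1 (a): {p1}
  step 2 (c): {p2}
  step 3 (b): {p3}
  P completes σ.
Executing acb from Q (initial set {q0}):
  step 1 (a): {q1}
  step 2 (c): {q2}
  step 3 (b): ∅  — Q cannot continue

acb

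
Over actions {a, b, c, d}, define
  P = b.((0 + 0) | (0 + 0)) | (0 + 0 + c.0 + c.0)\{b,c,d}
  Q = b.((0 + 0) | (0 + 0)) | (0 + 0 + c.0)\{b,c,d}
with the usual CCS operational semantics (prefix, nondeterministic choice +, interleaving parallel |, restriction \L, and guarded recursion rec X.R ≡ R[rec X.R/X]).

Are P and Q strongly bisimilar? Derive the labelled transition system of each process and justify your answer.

P's transition system — 2 states:
  u0 = b.((0 + 0) | (0 + 0)) | (0 + 0 + c.0 + c.0)\{b,c,d} | -b-> u1
  u1 = (0 + 0) | (0 + 0) | (0 + 0 + c.0 + c.0)\{b,c,d} | stopped
Q's transition system — 2 states:
  v0 = b.((0 + 0) | (0 + 0)) | (0 + 0 + c.0)\{b,c,d} | -b-> v1
  v1 = (0 + 0) | (0 + 0) | (0 + 0 + c.0)\{b,c,d} | stopped
Partition-refinement fixed point:
  B0 = {u0, v0}
  B1 = {u1, v1}
u0 ∈ B0, v0 ∈ B0 → same block

P ~ Q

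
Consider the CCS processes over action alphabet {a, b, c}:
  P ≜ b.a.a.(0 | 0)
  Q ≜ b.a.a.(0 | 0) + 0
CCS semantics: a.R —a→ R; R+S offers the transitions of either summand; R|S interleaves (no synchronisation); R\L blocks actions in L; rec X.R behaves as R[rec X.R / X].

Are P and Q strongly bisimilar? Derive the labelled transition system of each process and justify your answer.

bisimilar

P's transition system — 4 states:
  m0 = b.a.a.(0 | 0) :: -b-> m1
  m1 = a.a.(0 | 0) :: -a-> m2
  m2 = a.(0 | 0) :: -a-> m3
  m3 = 0 | 0 :: deadlocked
Q's transition system — 4 states:
  n0 = b.a.a.(0 | 0) + 0 :: -b-> n1
  n1 = a.a.(0 | 0) :: -a-> n2
  n2 = a.(0 | 0) :: -a-> n3
  n3 = 0 | 0 :: deadlocked
Coarsest stable partition (strong bisimilarity classes):
  B0 = {m0, n0}
  B1 = {m1, n1}
  B2 = {m2, n2}
  B3 = {m3, n3}
m0 ∈ B0, n0 ∈ B0 → same block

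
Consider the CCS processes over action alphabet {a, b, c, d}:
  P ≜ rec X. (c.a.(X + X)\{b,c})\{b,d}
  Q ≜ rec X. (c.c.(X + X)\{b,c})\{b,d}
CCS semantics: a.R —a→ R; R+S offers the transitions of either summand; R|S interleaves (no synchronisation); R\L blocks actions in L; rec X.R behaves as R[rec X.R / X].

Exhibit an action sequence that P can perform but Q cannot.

LTS(P): 3 reachable states
  u0 = rec X. (c.a.(X + X)\{b,c})\{b,d} | --c--▸ u1
  u1 = (a.((rec X. (c.a.(X + X)\{b,c})\{b,d}) + (rec X. (c.a.(X + X)\{b,c})\{b,d}))\{b,c})\{b,d} | --a--▸ u2
  u2 = ((rec X. (c.a.(X + X)\{b,c})\{b,d}) + (rec X. (c.a.(X + X)\{b,c})\{b,d}))\{b,c}\{b,d} | ∅
LTS(Q): 3 reachable states
  v0 = rec X. (c.c.(X + X)\{b,c})\{b,d} | --c--▸ v1
  v1 = (c.((rec X. (c.c.(X + X)\{b,c})\{b,d}) + (rec X. (c.c.(X + X)\{b,c})\{b,d}))\{b,c})\{b,d} | --c--▸ v2
  v2 = ((rec X. (c.c.(X + X)\{b,c})\{b,d}) + (rec X. (c.c.(X + X)\{b,c})\{b,d}))\{b,c}\{b,d} | ∅
Executing ca from P (initial set {u0}):
  after c @ step 1: {u1}
  after a @ step 2: {u2}
  — P admits the full trace.
Executing ca from Q (initial set {v0}):
  after c @ step 1: {v1}
  after a @ step 2: ∅  — Q cannot continue

ca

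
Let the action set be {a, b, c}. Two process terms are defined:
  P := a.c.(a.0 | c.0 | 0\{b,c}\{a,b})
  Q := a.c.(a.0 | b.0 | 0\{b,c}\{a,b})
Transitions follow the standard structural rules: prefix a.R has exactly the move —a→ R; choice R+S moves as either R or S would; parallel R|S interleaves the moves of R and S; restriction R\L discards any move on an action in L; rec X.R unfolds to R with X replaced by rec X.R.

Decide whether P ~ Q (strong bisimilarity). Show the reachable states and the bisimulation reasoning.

P ≁ Q

P's transition system — 6 states:
  m0 = a.c.(a.0 | c.0 | 0\{b,c}\{a,b}) has moves =a=> m1
  m1 = c.(a.0 | c.0 | 0\{b,c}\{a,b}) has moves =c=> m2
  m2 = a.0 | c.0 | 0\{b,c}\{a,b} has moves =a=> m3, =c=> m4
  m3 = 0 | c.0 | 0\{b,c}\{a,b} has moves =c=> m5
  m4 = a.0 | 0 | 0\{b,c}\{a,b} has moves =a=> m5
  m5 = 0 | 0 | 0\{b,c}\{a,b} has moves deadlocked
Q's transition system — 6 states:
  n0 = a.c.(a.0 | b.0 | 0\{b,c}\{a,b}) has moves =a=> n1
  n1 = c.(a.0 | b.0 | 0\{b,c}\{a,b}) has moves =c=> n2
  n2 = a.0 | b.0 | 0\{b,c}\{a,b} has moves =a=> n3, =b=> n4
  n3 = 0 | b.0 | 0\{b,c}\{a,b} has moves =b=> n5
  n4 = a.0 | 0 | 0\{b,c}\{a,b} has moves =a=> n5
  n5 = 0 | 0 | 0\{b,c}\{a,b} has moves deadlocked
Partition-refinement fixed point:
  B0 = {m0}
  B1 = {m1}
  B2 = {m2}
  B3 = {m4, n4}
  B4 = {m5, n5}
  B5 = {m3}
  B6 = {n0}
  B7 = {n1}
  B8 = {n2}
  B9 = {n3}
m0 ∈ B0, n0 ∈ B6 → different blocks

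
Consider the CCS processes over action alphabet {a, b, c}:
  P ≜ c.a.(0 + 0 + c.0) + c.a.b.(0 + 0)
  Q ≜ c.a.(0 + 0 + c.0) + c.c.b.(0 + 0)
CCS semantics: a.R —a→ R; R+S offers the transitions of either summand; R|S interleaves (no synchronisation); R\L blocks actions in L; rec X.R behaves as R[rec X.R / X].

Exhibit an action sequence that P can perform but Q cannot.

cab

P's transition system — 7 states:
  s0 = c.a.(0 + 0 + c.0) + c.a.b.(0 + 0) has moves ··c··> s1, ··c··> s2
  s1 = a.(0 + 0 + c.0) has moves ··a··> s3
  s2 = a.b.(0 + 0) has moves ··a··> s4
  s3 = 0 + 0 + c.0 has moves ··c··> s5
  s4 = b.(0 + 0) has moves ··b··> s6
  s5 = 0 has moves deadlocked
  s6 = 0 + 0 has moves deadlocked
Q's transition system — 7 states:
  t0 = c.a.(0 + 0 + c.0) + c.c.b.(0 + 0) has moves ··c··> t1, ··c··> t2
  t1 = a.(0 + 0 + c.0) has moves ··a··> t3
  t2 = c.b.(0 + 0) has moves ··c··> t4
  t3 = 0 + 0 + c.0 has moves ··c··> t5
  t4 = b.(0 + 0) has moves ··b··> t6
  t5 = 0 has moves deadlocked
  t6 = 0 + 0 has moves deadlocked
Run σ = ⟨cab⟩ on P: start {s0}
  [1] c ⇒ {s1, s2}
  [2] a ⇒ {s3, s4}
  [3] b ⇒ {s6}
  — P admits the full trace.
Run σ = ⟨cab⟩ on Q: start {t0}
  [1] c ⇒ {t1, t2}
  [2] a ⇒ {t3}
  [3] b ⇒ no successor for Q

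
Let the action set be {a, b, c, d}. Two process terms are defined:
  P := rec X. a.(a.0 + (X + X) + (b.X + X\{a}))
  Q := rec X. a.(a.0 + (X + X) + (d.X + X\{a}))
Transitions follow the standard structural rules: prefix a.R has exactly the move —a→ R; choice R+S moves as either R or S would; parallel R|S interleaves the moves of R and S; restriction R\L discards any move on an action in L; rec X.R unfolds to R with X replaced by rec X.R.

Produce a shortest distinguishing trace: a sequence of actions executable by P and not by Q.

LTS(P): 3 reachable states
  s0 = rec X. a.(a.0 + (X + X) + (b.X + X\{a})) → =a=> s1
  s1 = a.0 + ((rec X. a.(a.0 + (X + X) + (b.X + X\{a}))) + (rec X. a.(a.0 + (X + X) + (b.X + X\{a})))) + (b.(rec X. a.(a.0 + (X + X) + (b.X + X\{a}))) + (rec X. a.(a.0 + (X + X) + (b.X + X\{a})))\{a}) → =a=> s1, =a=> s2, =b=> s0
  s2 = 0 → (no moves)
LTS(Q): 3 reachable states
  t0 = rec X. a.(a.0 + (X + X) + (d.X + X\{a})) → =a=> t1
  t1 = a.0 + ((rec X. a.(a.0 + (X + X) + (d.X + X\{a}))) + (rec X. a.(a.0 + (X + X) + (d.X + X\{a})))) + (d.(rec X. a.(a.0 + (X + X) + (d.X + X\{a}))) + (rec X. a.(a.0 + (X + X) + (d.X + X\{a})))\{a}) → =a=> t1, =a=> t2, =d=> t0
  t2 = 0 → (no moves)
Run σ = ⟨ab⟩ on P: start {s0}
  after a @ step 1: {s1}
  after b @ step 2: {s0}
  — P admits the full trace.
Run σ = ⟨ab⟩ on Q: start {t0}
  after a @ step 1: {t1}
  after b @ step 2: ∅ (Q stuck)

ab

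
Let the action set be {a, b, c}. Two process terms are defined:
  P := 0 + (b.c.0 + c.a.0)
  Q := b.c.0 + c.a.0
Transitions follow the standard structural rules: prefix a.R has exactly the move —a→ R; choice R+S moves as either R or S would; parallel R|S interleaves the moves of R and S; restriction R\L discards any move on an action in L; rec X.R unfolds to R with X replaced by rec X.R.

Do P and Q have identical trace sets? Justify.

YES

LTS(P): 4 reachable states
  s0 = 0 + (b.c.0 + c.a.0) → —b→ s1, —c→ s2
  s1 = c.0 → —c→ s3
  s2 = a.0 → —a→ s3
  s3 = 0 → (no moves)
LTS(Q): 4 reachable states
  t0 = b.c.0 + c.a.0 → —b→ t1, —c→ t2
  t1 = c.0 → —c→ t3
  t2 = a.0 → —a→ t3
  t3 = 0 → (no moves)
Partition-refinement fixed point:
  B0 = {s0, t0}
  B1 = {s1, t1}
  B2 = {s3, t3}
  B3 = {s2, t2}
s0 ∈ B0, t0 ∈ B0 → same block
Bisimilar ⇒ trace-equivalent.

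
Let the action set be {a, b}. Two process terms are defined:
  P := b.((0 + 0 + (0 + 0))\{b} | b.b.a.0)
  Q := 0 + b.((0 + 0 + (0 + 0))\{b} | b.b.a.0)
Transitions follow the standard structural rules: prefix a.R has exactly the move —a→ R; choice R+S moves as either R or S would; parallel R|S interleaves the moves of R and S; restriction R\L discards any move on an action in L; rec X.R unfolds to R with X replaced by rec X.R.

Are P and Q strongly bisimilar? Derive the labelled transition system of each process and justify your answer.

YES

P's transition system — 5 states:
  m0 = b.((0 + 0 + (0 + 0))\{b} | b.b.a.0) | —b→ m1
  m1 = (0 + 0 + (0 + 0))\{b} | b.b.a.0 | —b→ m2
  m2 = (0 + 0 + (0 + 0))\{b} | b.a.0 | —b→ m3
  m3 = (0 + 0 + (0 + 0))\{b} | a.0 | —a→ m4
  m4 = (0 + 0 + (0 + 0))\{b} | 0 | (no moves)
Q's transition system — 5 states:
  n0 = 0 + b.((0 + 0 + (0 + 0))\{b} | b.b.a.0) | —b→ n1
  n1 = (0 + 0 + (0 + 0))\{b} | b.b.a.0 | —b→ n2
  n2 = (0 + 0 + (0 + 0))\{b} | b.a.0 | —b→ n3
  n3 = (0 + 0 + (0 + 0))\{b} | a.0 | —a→ n4
  n4 = (0 + 0 + (0 + 0))\{b} | 0 | (no moves)
Partition-refinement fixed point:
  B0 = {m0, n0}
  B1 = {m1, n1}
  B2 = {m2, n2}
  B3 = {m3, n3}
  B4 = {m4, n4}
m0 ∈ B0, n0 ∈ B0 → same block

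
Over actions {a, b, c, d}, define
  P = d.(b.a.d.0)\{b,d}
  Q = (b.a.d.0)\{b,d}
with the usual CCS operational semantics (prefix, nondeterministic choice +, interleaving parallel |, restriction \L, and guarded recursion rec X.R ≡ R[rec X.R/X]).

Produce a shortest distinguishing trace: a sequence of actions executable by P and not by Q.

Reachable graph of P (2 states):
  p0 = d.(b.a.d.0)\{b,d} has moves =d=> p1
  p1 = (b.a.d.0)\{b,d} has moves ·
Reachable graph of Q (1 states):
  q0 = (b.a.d.0)\{b,d} has moves ·
Trace ⟨d⟩ through P, begin at {p0}:
  [1] d ⇒ {p1}
  ✓ P
Trace ⟨d⟩ through Q, begin at {q0}:
  [1] d ⇒ ∅  — Q cannot continue

d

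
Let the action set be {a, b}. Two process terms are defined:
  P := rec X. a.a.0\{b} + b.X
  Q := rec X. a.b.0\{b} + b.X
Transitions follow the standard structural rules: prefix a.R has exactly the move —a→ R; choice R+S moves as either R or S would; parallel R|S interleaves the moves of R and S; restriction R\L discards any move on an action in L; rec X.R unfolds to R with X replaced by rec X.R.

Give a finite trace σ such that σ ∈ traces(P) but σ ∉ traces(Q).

LTS(P): 3 reachable states
  s0 = rec X. a.a.0\{b} + b.X ⊢ --a--▸ s1, --b--▸ s0
  s1 = a.0\{b} ⊢ --a--▸ s2
  s2 = 0\{b} ⊢ stopped
LTS(Q): 3 reachable states
  t0 = rec X. a.b.0\{b} + b.X ⊢ --a--▸ t1, --b--▸ t0
  t1 = b.0\{b} ⊢ --b--▸ t2
  t2 = 0\{b} ⊢ stopped
Executing aa from P (initial set {s0}):
  step 1 (a): {s1}
  step 2 (a): {s2}
  — P admits the full trace.
Executing aa from Q (initial set {t0}):
  step 1 (a): {t1}
  step 2 (a): ∅ (Q stuck)

aa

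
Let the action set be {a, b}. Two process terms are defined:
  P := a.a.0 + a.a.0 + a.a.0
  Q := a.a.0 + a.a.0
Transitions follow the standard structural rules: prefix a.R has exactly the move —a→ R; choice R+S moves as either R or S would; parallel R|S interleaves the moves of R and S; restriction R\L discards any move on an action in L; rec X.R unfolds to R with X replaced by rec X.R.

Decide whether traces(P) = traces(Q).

trace-equivalent

LTS(P): 3 reachable states
  s0 = a.a.0 + a.a.0 + a.a.0 :: ··a··> s1
  s1 = a.0 :: ··a··> s2
  s2 = 0 :: (no moves)
LTS(Q): 3 reachable states
  t0 = a.a.0 + a.a.0 :: ··a··> t1
  t1 = a.0 :: ··a··> t2
  t2 = 0 :: (no moves)
Bisimilarity quotient blocks:
  B0 = {s0, t0}
  B1 = {s1, t1}
  B2 = {s2, t2}
s0 ∈ B0, t0 ∈ B0 → same block
Bisimilar ⇒ trace-equivalent.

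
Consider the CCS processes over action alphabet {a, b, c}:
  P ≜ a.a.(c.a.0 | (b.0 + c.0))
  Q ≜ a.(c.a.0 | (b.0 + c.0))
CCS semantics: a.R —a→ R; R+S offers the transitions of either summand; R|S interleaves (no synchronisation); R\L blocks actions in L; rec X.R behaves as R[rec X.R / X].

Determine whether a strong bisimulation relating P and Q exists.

Reachable graph of P (8 states):
  m0 = a.a.(c.a.0 | (b.0 + c.0)) ⊢ ··a··> m1
  m1 = a.(c.a.0 | (b.0 + c.0)) ⊢ ··a··> m2
  m2 = c.a.0 | (b.0 + c.0) ⊢ ··b··> m3, ··c··> m3, ··c··> m4
  m3 = c.a.0 | 0 ⊢ ··c··> m5
  m4 = a.0 | (b.0 + c.0) ⊢ ··a··> m6, ··b··> m5, ··c··> m5
  m5 = a.0 | 0 ⊢ ··a··> m7
  m6 = 0 | (b.0 + c.0) ⊢ ··b··> m7, ··c··> m7
  m7 = 0 | 0 ⊢ stopped
Reachable graph of Q (7 states):
  n0 = a.(c.a.0 | (b.0 + c.0)) ⊢ ··a··> n1
  n1 = c.a.0 | (b.0 + c.0) ⊢ ··b··> n2, ··c··> n2, ··c··> n3
  n2 = c.a.0 | 0 ⊢ ··c··> n4
  n3 = a.0 | (b.0 + c.0) ⊢ ··a··> n5, ··b··> n4, ··c··> n4
  n4 = a.0 | 0 ⊢ ··a··> n6
  n5 = 0 | (b.0 + c.0) ⊢ ··b··> n6, ··c··> n6
  n6 = 0 | 0 ⊢ stopped
Bisimilarity quotient blocks:
  B0 = {m0}
  B1 = {m1, n0}
  B2 = {m2, n1}
  B3 = {m3, n2}
  B4 = {m5, n4}
  B5 = {m7, n6}
  B6 = {m4, n3}
  B7 = {m6, n5}
m0 ∈ B0, n0 ∈ B1 → different blocks

NO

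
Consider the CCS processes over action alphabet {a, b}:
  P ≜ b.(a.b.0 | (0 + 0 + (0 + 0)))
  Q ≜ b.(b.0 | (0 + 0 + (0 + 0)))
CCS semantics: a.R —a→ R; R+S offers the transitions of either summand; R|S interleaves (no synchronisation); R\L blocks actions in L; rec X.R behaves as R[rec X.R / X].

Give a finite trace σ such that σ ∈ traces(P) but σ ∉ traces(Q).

LTS(P): 4 reachable states
  m0 = b.(a.b.0 | (0 + 0 + (0 + 0))) ⊢ ··b··> m1
  m1 = a.b.0 | (0 + 0 + (0 + 0)) ⊢ ··a··> m2
  m2 = b.0 | (0 + 0 + (0 + 0)) ⊢ ··b··> m3
  m3 = 0 | (0 + 0 + (0 + 0)) ⊢ deadlocked
LTS(Q): 3 reachable states
  n0 = b.(b.0 | (0 + 0 + (0 + 0))) ⊢ ··b··> n1
  n1 = b.0 | (0 + 0 + (0 + 0)) ⊢ ··b··> n2
  n2 = 0 | (0 + 0 + (0 + 0)) ⊢ deadlocked
Executing ba from P (initial set {m0}):
  [1] b ⇒ {m1}
  [2] a ⇒ {m2}
  ✓ P
Executing ba from Q (initial set {n0}):
  [1] b ⇒ {n1}
  [2] a ⇒ no successor for Q

ba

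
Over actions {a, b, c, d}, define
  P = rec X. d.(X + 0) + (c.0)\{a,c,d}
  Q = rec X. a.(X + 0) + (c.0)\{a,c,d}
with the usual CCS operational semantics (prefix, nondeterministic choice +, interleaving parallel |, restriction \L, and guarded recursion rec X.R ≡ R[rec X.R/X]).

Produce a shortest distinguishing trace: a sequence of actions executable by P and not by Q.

d

LTS(P): 2 reachable states
  u0 = rec X. d.(X + 0) + (c.0)\{a,c,d} ⊢ ··d··> u1
  u1 = (rec X. d.(X + 0) + (c.0)\{a,c,d}) + 0 ⊢ ··d··> u1
LTS(Q): 2 reachable states
  v0 = rec X. a.(X + 0) + (c.0)\{a,c,d} ⊢ ··a··> v1
  v1 = (rec X. a.(X + 0) + (c.0)\{a,c,d}) + 0 ⊢ ··a··> v1
Trace ⟨d⟩ through P, begin at {u0}:
  step 1 (d): {u1}
  ✓ P
Trace ⟨d⟩ through Q, begin at {v0}:
  step 1 (d): ∅  — Q cannot continue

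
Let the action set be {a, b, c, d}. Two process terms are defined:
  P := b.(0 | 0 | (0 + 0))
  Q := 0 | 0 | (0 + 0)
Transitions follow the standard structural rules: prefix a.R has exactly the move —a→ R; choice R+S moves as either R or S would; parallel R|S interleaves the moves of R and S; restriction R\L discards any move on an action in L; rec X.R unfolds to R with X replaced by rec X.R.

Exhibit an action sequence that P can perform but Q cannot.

b

Reachable graph of P (2 states):
  s0 = b.(0 | 0 | (0 + 0)) :: ··b··> s1
  s1 = 0 | 0 | (0 + 0) :: ·
Reachable graph of Q (1 states):
  t0 = 0 | 0 | (0 + 0) :: ·
Trace ⟨b⟩ through P, begin at {s0}:
  [1] b ⇒ {s1}
  — P admits the full trace.
Trace ⟨b⟩ through Q, begin at {t0}:
  [1] b ⇒ no successor for Q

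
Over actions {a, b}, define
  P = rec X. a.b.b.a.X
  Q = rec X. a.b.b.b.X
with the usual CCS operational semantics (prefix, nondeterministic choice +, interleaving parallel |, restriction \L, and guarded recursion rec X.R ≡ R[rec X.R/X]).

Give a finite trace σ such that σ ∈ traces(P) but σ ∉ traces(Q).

P's transition system — 4 states:
  m0 = rec X. a.b.b.a.X :: =a=> m1
  m1 = b.b.a.(rec X. a.b.b.a.X) :: =b=> m2
  m2 = b.a.(rec X. a.b.b.a.X) :: =b=> m3
  m3 = a.(rec X. a.b.b.a.X) :: =a=> m0
Q's transition system — 4 states:
  n0 = rec X. a.b.b.b.X :: =a=> n1
  n1 = b.b.b.(rec X. a.b.b.b.X) :: =b=> n2
  n2 = b.b.(rec X. a.b.b.b.X) :: =b=> n3
  n3 = b.(rec X. a.b.b.b.X) :: =b=> n0
Run σ = ⟨abba⟩ on P: start {m0}
  step 1 (a): {m1}
  step 2 (b): {m2}
  step 3 (b): {m3}
  step 4 (a): {m0}
  — P admits the full trace.
Run σ = ⟨abba⟩ on Q: start {n0}
  step 1 (a): {n1}
  step 2 (b): {n2}
  step 3 (b): {n3}
  step 4 (a): ∅  — Q cannot continue

abba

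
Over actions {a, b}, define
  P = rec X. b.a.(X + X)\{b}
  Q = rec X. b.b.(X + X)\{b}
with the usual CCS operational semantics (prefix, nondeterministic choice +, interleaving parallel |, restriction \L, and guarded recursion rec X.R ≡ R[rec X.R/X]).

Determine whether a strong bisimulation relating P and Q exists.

P's transition system — 3 states:
  u0 = rec X. b.a.(X + X)\{b} has moves =b=> u1
  u1 = a.((rec X. b.a.(X + X)\{b}) + (rec X. b.a.(X + X)\{b}))\{b} has moves =a=> u2
  u2 = ((rec X. b.a.(X + X)\{b}) + (rec X. b.a.(X + X)\{b}))\{b} has moves (no moves)
Q's transition system — 3 states:
  v0 = rec X. b.b.(X + X)\{b} has moves =b=> v1
  v1 = b.((rec X. b.b.(X + X)\{b}) + (rec X. b.b.(X + X)\{b}))\{b} has moves =b=> v2
  v2 = ((rec X. b.b.(X + X)\{b}) + (rec X. b.b.(X + X)\{b}))\{b} has moves (no moves)
Coarsest stable partition (strong bisimilarity classes):
  B0 = {u0}
  B1 = {u1}
  B2 = {u2, v2}
  B3 = {v0}
  B4 = {v1}
u0 ∈ B0, v0 ∈ B3 → different blocks

not bisimilar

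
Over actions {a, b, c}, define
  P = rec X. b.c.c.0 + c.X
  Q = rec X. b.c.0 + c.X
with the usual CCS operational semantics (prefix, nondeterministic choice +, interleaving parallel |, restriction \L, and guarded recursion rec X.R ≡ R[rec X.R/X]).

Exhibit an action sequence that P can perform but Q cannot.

bcc

P's transition system — 4 states:
  m0 = rec X. b.c.c.0 + c.X has moves -b-> m1, -c-> m0
  m1 = c.c.0 has moves -c-> m2
  m2 = c.0 has moves -c-> m3
  m3 = 0 has moves (no moves)
Q's transition system — 3 states:
  n0 = rec X. b.c.0 + c.X has moves -b-> n1, -c-> n0
  n1 = c.0 has moves -c-> n2
  n2 = 0 has moves (no moves)
Trace ⟨bcc⟩ through P, begin at {m0}:
  after b @ step 1: {m1}
  after c @ step 2: {m2}
  after c @ step 3: {m3}
  P completes σ.
Trace ⟨bcc⟩ through Q, begin at {n0}:
  after b @ step 1: {n1}
  after c @ step 2: {n2}
  after c @ step 3: no successor for Q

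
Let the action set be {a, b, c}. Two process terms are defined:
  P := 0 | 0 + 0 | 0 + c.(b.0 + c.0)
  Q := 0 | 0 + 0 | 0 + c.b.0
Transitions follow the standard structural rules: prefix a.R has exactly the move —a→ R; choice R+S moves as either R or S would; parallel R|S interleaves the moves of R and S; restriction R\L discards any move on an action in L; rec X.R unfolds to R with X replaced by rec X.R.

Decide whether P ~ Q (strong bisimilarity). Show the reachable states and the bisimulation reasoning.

NO

LTS(P): 3 reachable states
  m0 = 0 | 0 + 0 | 0 + c.(b.0 + c.0) → —c→ m1
  m1 = b.0 + c.0 → —b→ m2, —c→ m2
  m2 = 0 → ·
LTS(Q): 3 reachable states
  n0 = 0 | 0 + 0 | 0 + c.b.0 → —c→ n1
  n1 = b.0 → —b→ n2
  n2 = 0 → ·
Partition-refinement fixed point:
  B0 = {m0}
  B1 = {m1}
  B2 = {m2, n2}
  B3 = {n0}
  B4 = {n1}
m0 ∈ B0, n0 ∈ B3 → different blocks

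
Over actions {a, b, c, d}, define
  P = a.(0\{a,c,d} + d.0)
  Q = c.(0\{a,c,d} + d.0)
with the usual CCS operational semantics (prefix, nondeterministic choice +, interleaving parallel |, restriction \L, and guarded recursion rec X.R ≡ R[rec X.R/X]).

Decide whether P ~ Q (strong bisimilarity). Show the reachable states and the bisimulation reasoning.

Reachable graph of P (3 states):
  p0 = a.(0\{a,c,d} + d.0) ⊢ —a→ p1
  p1 = 0\{a,c,d} + d.0 ⊢ —d→ p2
  p2 = 0 ⊢ ·
Reachable graph of Q (3 states):
  q0 = c.(0\{a,c,d} + d.0) ⊢ —c→ q1
  q1 = 0\{a,c,d} + d.0 ⊢ —d→ q2
  q2 = 0 ⊢ ·
Partition-refinement fixed point:
  B0 = {p0}
  B1 = {p1, q1}
  B2 = {p2, q2}
  B3 = {q0}
p0 ∈ B0, q0 ∈ B3 → different blocks

NO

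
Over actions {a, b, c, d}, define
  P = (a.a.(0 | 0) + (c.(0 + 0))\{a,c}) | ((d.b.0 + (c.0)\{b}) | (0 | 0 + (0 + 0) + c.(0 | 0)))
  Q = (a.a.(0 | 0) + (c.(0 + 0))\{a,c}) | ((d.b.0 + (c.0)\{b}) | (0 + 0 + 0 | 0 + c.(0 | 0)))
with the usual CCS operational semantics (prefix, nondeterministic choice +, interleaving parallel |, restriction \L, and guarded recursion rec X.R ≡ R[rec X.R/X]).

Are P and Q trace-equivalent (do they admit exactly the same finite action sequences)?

trace-equivalent

P's transition system — 24 states:
  u0 = (a.a.(0 | 0) + (c.(0 + 0))\{a,c}) | ((d.b.0 + (c.0)\{b}) | (0 | 0 + (0 + 0) + c.(0 | 0))) → --a--▸ u1, --c--▸ u2, --c--▸ u3, --d--▸ u4
  u1 = a.(0 | 0) | ((d.b.0 + (c.0)\{b}) | (0 | 0 + (0 + 0) + c.(0 | 0))) → --a--▸ u5, --c--▸ u6, --c--▸ u7, --d--▸ u8
  u2 = (a.a.(0 | 0) + (c.(0 + 0))\{a,c}) | ((d.b.0 + (c.0)\{b}) | (0 | 0)) → --a--▸ u6, --c--▸ u9, --d--▸ u10
  u3 = (a.a.(0 | 0) + (c.(0 + 0))\{a,c}) | (0\{b} | (0 | 0 + (0 + 0) + c.(0 | 0))) → --a--▸ u7, --c--▸ u9
  u4 = (a.a.(0 | 0) + (c.(0 + 0))\{a,c}) | (b.0 | (0 | 0 + (0 + 0) + c.(0 | 0))) → --a--▸ u8, --b--▸ u11, --c--▸ u10
  u5 = 0 | 0 | ((d.b.0 + (c.0)\{b}) | (0 | 0 + (0 + 0) + c.(0 | 0))) → --c--▸ u12, --c--▸ u13, --d--▸ u14
  u6 = a.(0 | 0) | ((d.b.0 + (c.0)\{b}) | (0 | 0)) → --a--▸ u12, --c--▸ u15, --d--▸ u16
  u7 = a.(0 | 0) | (0\{b} | (0 | 0 + (0 + 0) + c.(0 | 0))) → --a--▸ u13, --c--▸ u15
  u8 = a.(0 | 0) | (b.0 | (0 | 0 + (0 + 0) + c.(0 | 0))) → --a--▸ u14, --b--▸ u17, --c--▸ u16
  u9 = (a.a.(0 | 0) + (c.(0 + 0))\{a,c}) | (0\{b} | (0 | 0)) → --a--▸ u15
  u10 = (a.a.(0 | 0) + (c.(0 + 0))\{a,c}) | (b.0 | (0 | 0)) → --a--▸ u16, --b--▸ u18
  u11 = (a.a.(0 | 0) + (c.(0 + 0))\{a,c}) | (0 | (0 | 0 + (0 + 0) + c.(0 | 0))) → --a--▸ u17, --c--▸ u18
  u12 = 0 | 0 | ((d.b.0 + (c.0)\{b}) | (0 | 0)) → --c--▸ u19, --d--▸ u20
  u13 = 0 | 0 | (0\{b} | (0 | 0 + (0 + 0) + c.(0 | 0))) → --c--▸ u19
  u14 = 0 | 0 | (b.0 | (0 | 0 + (0 + 0) + c.(0 | 0))) → --b--▸ u21, --c--▸ u20
  u15 = a.(0 | 0) | (0\{b} | (0 | 0)) → --a--▸ u19
  u16 = a.(0 | 0) | (b.0 | (0 | 0)) → --a--▸ u20, --b--▸ u22
  u17 = a.(0 | 0) | (0 | (0 | 0 + (0 + 0) + c.(0 | 0))) → --a--▸ u21, --c--▸ u22
  u18 = (a.a.(0 | 0) + (c.(0 + 0))\{a,c}) | (0 | (0 | 0)) → --a--▸ u22
  u19 = 0 | 0 | (0\{b} | (0 | 0)) → (no moves)
  u20 = 0 | 0 | (b.0 | (0 | 0)) → --b--▸ u23
  u21 = 0 | 0 | (0 | (0 | 0 + (0 + 0) + c.(0 | 0))) → --c--▸ u23
  u22 = a.(0 | 0) | (0 | (0 | 0)) → --a--▸ u23
  u23 = 0 | 0 | (0 | (0 | 0)) → (no moves)
Q's transition system — 24 states:
  v0 = (a.a.(0 | 0) + (c.(0 + 0))\{a,c}) | ((d.b.0 + (c.0)\{b}) | (0 + 0 + 0 | 0 + c.(0 | 0))) → --a--▸ v1, --c--▸ v2, --c--▸ v3, --d--▸ v4
  v1 = a.(0 | 0) | ((d.b.0 + (c.0)\{b}) | (0 + 0 + 0 | 0 + c.(0 | 0))) → --a--▸ v5, --c--▸ v6, --c--▸ v7, --d--▸ v8
  v2 = (a.a.(0 | 0) + (c.(0 + 0))\{a,c}) | ((d.b.0 + (c.0)\{b}) | (0 | 0)) → --a--▸ v6, --c--▸ v9, --d--▸ v10
  v3 = (a.a.(0 | 0) + (c.(0 + 0))\{a,c}) | (0\{b} | (0 + 0 + 0 | 0 + c.(0 | 0))) → --a--▸ v7, --c--▸ v9
  v4 = (a.a.(0 | 0) + (c.(0 + 0))\{a,c}) | (b.0 | (0 + 0 + 0 | 0 + c.(0 | 0))) → --a--▸ v8, --b--▸ v11, --c--▸ v10
  v5 = 0 | 0 | ((d.b.0 + (c.0)\{b}) | (0 + 0 + 0 | 0 + c.(0 | 0))) → --c--▸ v12, --c--▸ v13, --d--▸ v14
  v6 = a.(0 | 0) | ((d.b.0 + (c.0)\{b}) | (0 | 0)) → --a--▸ v12, --c--▸ v15, --d--▸ v16
  v7 = a.(0 | 0) | (0\{b} | (0 + 0 + 0 | 0 + c.(0 | 0))) → --a--▸ v13, --c--▸ v15
  v8 = a.(0 | 0) | (b.0 | (0 + 0 + 0 | 0 + c.(0 | 0))) → --a--▸ v14, --b--▸ v17, --c--▸ v16
  v9 = (a.a.(0 | 0) + (c.(0 + 0))\{a,c}) | (0\{b} | (0 | 0)) → --a--▸ v15
  v10 = (a.a.(0 | 0) + (c.(0 + 0))\{a,c}) | (b.0 | (0 | 0)) → --a--▸ v16, --b--▸ v18
  v11 = (a.a.(0 | 0) + (c.(0 + 0))\{a,c}) | (0 | (0 + 0 + 0 | 0 + c.(0 | 0))) → --a--▸ v17, --c--▸ v18
  v12 = 0 | 0 | ((d.b.0 + (c.0)\{b}) | (0 | 0)) → --c--▸ v19, --d--▸ v20
  v13 = 0 | 0 | (0\{b} | (0 + 0 + 0 | 0 + c.(0 | 0))) → --c--▸ v19
  v14 = 0 | 0 | (b.0 | (0 + 0 + 0 | 0 + c.(0 | 0))) → --b--▸ v21, --c--▸ v20
  v15 = a.(0 | 0) | (0\{b} | (0 | 0)) → --a--▸ v19
  v16 = a.(0 | 0) | (b.0 | (0 | 0)) → --a--▸ v20, --b--▸ v22
  v17 = a.(0 | 0) | (0 | (0 + 0 + 0 | 0 + c.(0 | 0))) → --a--▸ v21, --c--▸ v22
  v18 = (a.a.(0 | 0) + (c.(0 + 0))\{a,c}) | (0 | (0 | 0)) → --a--▸ v22
  v19 = 0 | 0 | (0\{b} | (0 | 0)) → (no moves)
  v20 = 0 | 0 | (b.0 | (0 | 0)) → --b--▸ v23
  v21 = 0 | 0 | (0 | (0 + 0 + 0 | 0 + c.(0 | 0))) → --c--▸ v23
  v22 = a.(0 | 0) | (0 | (0 | 0)) → --a--▸ v23
  v23 = 0 | 0 | (0 | (0 | 0)) → (no moves)
Bisimilarity quotient blocks:
  B0 = {u0, v0}
  B1 = {u4, v4}
  B2 = {u8, v8}
  B3 = {u16, v16}
  B4 = {u20, v20}
  B5 = {u19, u23, v19, v23}
  B6 = {u15, u22, v15, v22}
  B7 = {u14, v14}
  B8 = {u13, u21, v13, v21}
  B9 = {u17, u7, v17, v7}
  B10 = {u10, v10}
  B11 = {u18, u9, v18, v9}
  B12 = {u11, u3, v11, v3}
  B13 = {u2, v2}
  B14 = {u6, v6}
  B15 = {u12, v12}
  B16 = {u1, v1}
  B17 = {u5, v5}
u0 ∈ B0, v0 ∈ B0 → same block
Bisimilar ⇒ trace-equivalent.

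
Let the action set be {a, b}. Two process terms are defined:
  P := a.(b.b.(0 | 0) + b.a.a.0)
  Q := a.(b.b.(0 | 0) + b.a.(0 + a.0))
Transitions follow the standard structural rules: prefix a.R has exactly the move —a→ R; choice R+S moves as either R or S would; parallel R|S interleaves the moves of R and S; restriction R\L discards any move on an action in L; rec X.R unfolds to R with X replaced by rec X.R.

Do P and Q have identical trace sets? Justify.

traces(P) = traces(Q)

P's transition system — 7 states:
  m0 = a.(b.b.(0 | 0) + b.a.a.0) :: --a--▸ m1
  m1 = b.b.(0 | 0) + b.a.a.0 :: --b--▸ m2, --b--▸ m3
  m2 = a.a.0 :: --a--▸ m4
  m3 = b.(0 | 0) :: --b--▸ m5
  m4 = a.0 :: --a--▸ m6
  m5 = 0 | 0 :: deadlocked
  m6 = 0 :: deadlocked
Q's transition system — 7 states:
  n0 = a.(b.b.(0 | 0) + b.a.(0 + a.0)) :: --a--▸ n1
  n1 = b.b.(0 | 0) + b.a.(0 + a.0) :: --b--▸ n2, --b--▸ n3
  n2 = a.(0 + a.0) :: --a--▸ n4
  n3 = b.(0 | 0) :: --b--▸ n5
  n4 = 0 + a.0 :: --a--▸ n6
  n5 = 0 | 0 :: deadlocked
  n6 = 0 :: deadlocked
Coarsest stable partition (strong bisimilarity classes):
  B0 = {m0, n0}
  B1 = {m1, n1}
  B2 = {m3, n3}
  B3 = {m5, m6, n5, n6}
  B4 = {m2, n2}
  B5 = {m4, n4}
m0 ∈ B0, n0 ∈ B0 → same block
Bisimilar ⇒ trace-equivalent.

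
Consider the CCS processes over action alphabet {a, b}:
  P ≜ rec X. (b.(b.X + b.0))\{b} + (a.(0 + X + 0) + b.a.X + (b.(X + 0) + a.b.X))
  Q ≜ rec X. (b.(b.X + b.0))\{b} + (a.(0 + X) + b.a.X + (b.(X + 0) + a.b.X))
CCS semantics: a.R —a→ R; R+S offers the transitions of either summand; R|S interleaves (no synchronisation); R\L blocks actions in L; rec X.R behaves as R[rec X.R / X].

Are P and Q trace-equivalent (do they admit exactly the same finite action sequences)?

traces(P) = traces(Q)

P's transition system — 5 states:
  p0 = rec X. (b.(b.X + b.0))\{b} + (a.(0 + X + 0) + b.a.X + (b.(X + 0) + a.b.X)) → —a→ p1, —a→ p2, —b→ p3, —b→ p4
  p1 = 0 + (rec X. (b.(b.X + b.0))\{b} + (a.(0 + X + 0) + b.a.X + (b.(X + 0) + a.b.X))) + 0 → —a→ p1, —a→ p2, —b→ p3, —b→ p4
  p2 = b.(rec X. (b.(b.X + b.0))\{b} + (a.(0 + X + 0) + b.a.X + (b.(X + 0) + a.b.X))) → —b→ p0
  p3 = (rec X. (b.(b.X + b.0))\{b} + (a.(0 + X + 0) + b.a.X + (b.(X + 0) + a.b.X))) + 0 → —a→ p1, —a→ p2, —b→ p3, —b→ p4
  p4 = a.(rec X. (b.(b.X + b.0))\{b} + (a.(0 + X + 0) + b.a.X + (b.(X + 0) + a.b.X))) → —a→ p0
Q's transition system — 5 states:
  q0 = rec X. (b.(b.X + b.0))\{b} + (a.(0 + X) + b.a.X + (b.(X + 0) + a.b.X)) → —a→ q1, —a→ q2, —b→ q3, —b→ q4
  q1 = 0 + (rec X. (b.(b.X + b.0))\{b} + (a.(0 + X) + b.a.X + (b.(X + 0) + a.b.X))) → —a→ q1, —a→ q2, —b→ q3, —b→ q4
  q2 = b.(rec X. (b.(b.X + b.0))\{b} + (a.(0 + X) + b.a.X + (b.(X + 0) + a.b.X))) → —b→ q0
  q3 = (rec X. (b.(b.X + b.0))\{b} + (a.(0 + X) + b.a.X + (b.(X + 0) + a.b.X))) + 0 → —a→ q1, —a→ q2, —b→ q3, —b→ q4
  q4 = a.(rec X. (b.(b.X + b.0))\{b} + (a.(0 + X) + b.a.X + (b.(X + 0) + a.b.X))) → —a→ q0
Bisimilarity quotient blocks:
  B0 = {p0, p1, p3, q0, q1, q3}
  B1 = {p2, q2}
  B2 = {p4, q4}
p0 ∈ B0, q0 ∈ B0 → same block
Bisimilar ⇒ trace-equivalent.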